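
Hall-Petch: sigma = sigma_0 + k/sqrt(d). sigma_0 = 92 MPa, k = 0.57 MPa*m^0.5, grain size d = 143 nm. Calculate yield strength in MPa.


d = 143 nm = 1.43e-07 m
sqrt(d) = 0.0003781534
Hall-Petch contribution = k / sqrt(d) = 0.57 / 0.0003781534 = 1507.3 MPa
sigma = sigma_0 + k/sqrt(d) = 92 + 1507.3 = 1599.3 MPa

1599.3


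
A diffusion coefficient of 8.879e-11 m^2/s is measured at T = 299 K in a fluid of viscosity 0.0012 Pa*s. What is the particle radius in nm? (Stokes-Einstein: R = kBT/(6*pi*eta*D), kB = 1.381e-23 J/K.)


Stokes-Einstein: R = kB*T / (6*pi*eta*D)
R = 1.381e-23 * 299 / (6 * pi * 0.0012 * 8.879e-11)
R = 2.05598e-09 m = 2.06 nm

2.06


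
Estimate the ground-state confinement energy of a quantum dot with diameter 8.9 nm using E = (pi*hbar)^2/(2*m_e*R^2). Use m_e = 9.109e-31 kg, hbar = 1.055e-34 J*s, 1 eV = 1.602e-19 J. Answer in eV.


Radius R = 8.9/2 = 4.45 nm = 4.45e-09 m
E = (pi * 1.055e-34)^2 / (2 * 9.109e-31 * (4.45e-09)^2)
E(J) = 3.04498e-21
E = E(J) / 1.602e-19 = 0.019 eV

0.019


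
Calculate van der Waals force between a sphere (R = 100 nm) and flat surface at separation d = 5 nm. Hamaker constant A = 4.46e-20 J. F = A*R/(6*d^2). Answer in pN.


Convert to SI: R = 100 nm = 1e-07 m, d = 5 nm = 5e-09 m
F = A * R / (6 * d^2)
F = 4.46e-20 * 1e-07 / (6 * (5e-09)^2)
F = 2.97333e-11 N = 29.733 pN

29.733


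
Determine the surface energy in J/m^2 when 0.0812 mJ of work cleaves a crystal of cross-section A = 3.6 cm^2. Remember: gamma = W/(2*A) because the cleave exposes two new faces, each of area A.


Convert: A = 3.6 cm^2 = 0.00036 m^2, W = 0.0812 mJ = 8.12e-05 J
Cleaving exposes two faces of area A, so total new surface = 2*A and gamma = W / (2*A)
gamma = 8.12e-05 / (2 * 0.00036)
gamma = 0.113 J/m^2

0.113


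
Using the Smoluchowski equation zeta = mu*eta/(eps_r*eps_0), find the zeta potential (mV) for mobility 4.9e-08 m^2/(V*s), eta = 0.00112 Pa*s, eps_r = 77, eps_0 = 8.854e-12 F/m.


Smoluchowski equation: zeta = mu * eta / (eps_r * eps_0)
zeta = 4.9e-08 * 0.00112 / (77 * 8.854e-12)
zeta = 0.080498 V = 80.5 mV

80.5


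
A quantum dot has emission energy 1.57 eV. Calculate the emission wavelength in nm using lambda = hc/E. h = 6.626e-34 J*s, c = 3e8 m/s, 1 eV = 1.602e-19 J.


Convert energy: E = 1.57 eV = 1.57 * 1.602e-19 = 2.51514e-19 J
lambda = h*c / E = 6.626e-34 * 3e8 / 2.51514e-19
lambda = 7.90334e-07 m = 790.3 nm

790.3


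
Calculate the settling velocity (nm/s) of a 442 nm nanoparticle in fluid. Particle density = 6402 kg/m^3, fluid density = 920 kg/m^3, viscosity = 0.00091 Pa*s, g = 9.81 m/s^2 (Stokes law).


Radius R = 442/2 nm = 2.21e-07 m
Density difference = 6402 - 920 = 5482 kg/m^3
v = 2 * R^2 * (rho_p - rho_f) * g / (9 * eta)
v = 2 * (2.21e-07)^2 * 5482 * 9.81 / (9 * 0.00091)
v = 6.41414e-07 m/s = 641.4144 nm/s

641.4144


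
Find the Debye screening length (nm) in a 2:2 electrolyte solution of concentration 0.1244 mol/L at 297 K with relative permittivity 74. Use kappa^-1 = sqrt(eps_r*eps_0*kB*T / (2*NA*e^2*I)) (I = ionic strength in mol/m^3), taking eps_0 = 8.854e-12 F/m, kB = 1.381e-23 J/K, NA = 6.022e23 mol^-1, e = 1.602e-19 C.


Ionic strength I = 0.1244 * 2^2 * 1000 = 497.6 mol/m^3
kappa^-1 = sqrt(74 * 8.854e-12 * 1.381e-23 * 297 / (2 * 6.022e23 * (1.602e-19)^2 * 497.6))
kappa^-1 = 0.418 nm

0.418


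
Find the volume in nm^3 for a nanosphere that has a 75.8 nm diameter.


Radius r = 75.8/2 = 37.9 nm
Volume V = (4/3) * pi * r^3
V = (4/3) * pi * (37.9)^3
V = 228037.48 nm^3

228037.48


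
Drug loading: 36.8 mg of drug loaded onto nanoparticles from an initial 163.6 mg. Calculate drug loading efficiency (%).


Drug loading efficiency = (drug loaded / drug initial) * 100
DLE = 36.8 / 163.6 * 100
DLE = 0.2249 * 100
DLE = 22.49%

22.49


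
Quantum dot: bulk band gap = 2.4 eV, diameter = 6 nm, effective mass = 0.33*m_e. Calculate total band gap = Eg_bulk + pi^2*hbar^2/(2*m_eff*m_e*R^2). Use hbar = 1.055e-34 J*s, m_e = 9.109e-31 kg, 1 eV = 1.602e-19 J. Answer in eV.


Radius R = 6/2 nm = 3e-09 m
Confinement energy dE = pi^2 * hbar^2 / (2 * m_eff * m_e * R^2)
dE = pi^2 * (1.055e-34)^2 / (2 * 0.33 * 9.109e-31 * (3e-09)^2) J, divided by 1.602e-19 J/eV
dE = 0.1267 eV
Total band gap = E_g(bulk) + dE = 2.4 + 0.1267 = 2.5267 eV

2.5267


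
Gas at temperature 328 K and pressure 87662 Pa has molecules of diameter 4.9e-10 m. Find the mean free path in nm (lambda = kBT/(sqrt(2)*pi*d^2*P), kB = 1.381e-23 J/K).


Mean free path: lambda = kB*T / (sqrt(2) * pi * d^2 * P)
lambda = 1.381e-23 * 328 / (sqrt(2) * pi * (4.9e-10)^2 * 87662)
lambda = 4.84394e-08 m
lambda = 48.44 nm

48.44


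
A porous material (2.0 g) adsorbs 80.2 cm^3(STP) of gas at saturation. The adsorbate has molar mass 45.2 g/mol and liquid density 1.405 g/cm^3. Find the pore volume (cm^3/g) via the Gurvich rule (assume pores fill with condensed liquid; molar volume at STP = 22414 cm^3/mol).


Moles adsorbed n = V_ads / 22414 = 80.2 / 22414 = 3.578121e-03 mol
Liquid volume V_liq = n * M / rho_liq = 3.578121e-03 * 45.2 / 1.405 = 0.11511 cm^3
Specific pore volume V_pore = V_liq / m_sample = 0.11511 / 2.0
V_pore = 0.0576 cm^3/g

0.0576


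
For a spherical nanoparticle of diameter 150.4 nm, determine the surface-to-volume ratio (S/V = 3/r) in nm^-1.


Radius r = 150.4/2 = 75.2 nm
S/V = 3 / r = 3 / 75.2
S/V = 0.0399 nm^-1

0.0399


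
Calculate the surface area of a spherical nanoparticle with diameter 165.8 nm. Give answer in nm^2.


Radius r = 165.8/2 = 82.9 nm
Surface area SA = 4 * pi * r^2
SA = 4 * pi * (82.9)^2
SA = 86361.25 nm^2

86361.25


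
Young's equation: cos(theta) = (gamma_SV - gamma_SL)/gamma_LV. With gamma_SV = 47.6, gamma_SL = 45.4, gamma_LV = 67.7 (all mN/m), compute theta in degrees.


cos(theta) = (gamma_SV - gamma_SL) / gamma_LV
cos(theta) = (47.6 - 45.4) / 67.7
cos(theta) = 0.032496
theta = arccos(0.032496) = 88.14 degrees

88.14


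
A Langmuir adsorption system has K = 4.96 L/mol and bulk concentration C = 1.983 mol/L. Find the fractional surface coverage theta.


Langmuir isotherm: theta = K*C / (1 + K*C)
K*C = 4.96 * 1.983 = 9.83568
theta = 9.83568 / (1 + 9.83568) = 9.83568 / 10.83568
theta = 0.9077

0.9077


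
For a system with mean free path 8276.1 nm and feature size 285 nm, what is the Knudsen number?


Knudsen number Kn = lambda / L
Kn = 8276.1 / 285
Kn = 29.0389

29.0389


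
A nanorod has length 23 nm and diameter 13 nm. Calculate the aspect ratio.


Aspect ratio AR = length / diameter
AR = 23 / 13
AR = 1.77

1.77


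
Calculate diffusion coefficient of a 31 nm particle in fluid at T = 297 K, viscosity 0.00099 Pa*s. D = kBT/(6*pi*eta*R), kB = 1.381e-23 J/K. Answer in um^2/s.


Radius R = 31/2 = 15.5 nm = 1.55e-08 m
D = kB*T / (6*pi*eta*R)
D = 1.381e-23 * 297 / (6 * pi * 0.00099 * 1.55e-08)
D = 1.41802e-11 m^2/s = 14.18 um^2/s

14.18


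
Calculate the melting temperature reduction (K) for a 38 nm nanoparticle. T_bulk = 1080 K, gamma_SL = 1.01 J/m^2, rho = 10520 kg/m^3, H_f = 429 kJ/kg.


Radius R = 38/2 = 19 nm = 1.9e-08 m
Convert H_f = 429 kJ/kg = 429000 J/kg
dT = 2 * gamma_SL * T_bulk / (rho * H_f * R)
dT = 2 * 1.01 * 1080 / (10520 * 429000 * 1.9e-08)
dT = 25.4 K

25.4


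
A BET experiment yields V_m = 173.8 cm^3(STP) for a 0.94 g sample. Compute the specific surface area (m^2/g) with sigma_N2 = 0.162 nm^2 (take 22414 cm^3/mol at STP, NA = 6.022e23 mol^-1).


Number of moles in monolayer = V_m / 22414 = 173.8 / 22414 = 0.00775408
Number of molecules = moles * NA = 0.00775408 * 6.022e23
SA = molecules * sigma / mass
SA = (173.8 / 22414) * 6.022e23 * 0.162e-18 / 0.94
SA = 804.7 m^2/g

804.7


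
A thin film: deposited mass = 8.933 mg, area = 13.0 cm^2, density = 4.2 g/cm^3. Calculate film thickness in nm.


Convert: m = 8.933 mg = 8.9330e-06 kg, A = 13.0 cm^2 = 1.3000e-03 m^2, rho = 4.2 g/cm^3 = 4200 kg/m^3
t = m / (A * rho)
t = 8.9330e-06 / (1.3000e-03 * 4200)
t = 1.6361e-06 m = 1636.1 nm

1636.1


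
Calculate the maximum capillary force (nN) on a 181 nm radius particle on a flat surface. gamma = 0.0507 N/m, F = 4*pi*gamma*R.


Convert radius: R = 181 nm = 1.81e-07 m
F = 4 * pi * gamma * R
F = 4 * pi * 0.0507 * 1.81e-07
F = 1.15318e-07 N = 115.3178 nN

115.3178


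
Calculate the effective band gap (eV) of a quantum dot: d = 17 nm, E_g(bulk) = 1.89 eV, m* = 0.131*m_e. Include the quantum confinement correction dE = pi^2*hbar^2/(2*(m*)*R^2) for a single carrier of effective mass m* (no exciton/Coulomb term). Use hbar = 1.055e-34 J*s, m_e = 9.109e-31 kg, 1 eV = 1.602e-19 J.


Radius R = 17/2 nm = 8.5e-09 m
Confinement energy dE = pi^2 * hbar^2 / (2 * m_eff * m_e * R^2)
dE = pi^2 * (1.055e-34)^2 / (2 * 0.131 * 9.109e-31 * (8.5e-09)^2) J, divided by 1.602e-19 J/eV
dE = 0.0398 eV
Total band gap = E_g(bulk) + dE = 1.89 + 0.0398 = 1.9298 eV

1.9298


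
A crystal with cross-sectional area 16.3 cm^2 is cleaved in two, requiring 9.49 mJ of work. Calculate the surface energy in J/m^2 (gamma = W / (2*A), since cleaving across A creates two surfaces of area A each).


Convert: A = 16.3 cm^2 = 0.00163 m^2, W = 9.49 mJ = 0.00949 J
Cleaving exposes two faces of area A, so total new surface = 2*A and gamma = W / (2*A)
gamma = 0.00949 / (2 * 0.00163)
gamma = 2.911 J/m^2

2.911


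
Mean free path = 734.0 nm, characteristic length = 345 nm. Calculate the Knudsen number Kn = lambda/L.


Knudsen number Kn = lambda / L
Kn = 734.0 / 345
Kn = 2.1275

2.1275


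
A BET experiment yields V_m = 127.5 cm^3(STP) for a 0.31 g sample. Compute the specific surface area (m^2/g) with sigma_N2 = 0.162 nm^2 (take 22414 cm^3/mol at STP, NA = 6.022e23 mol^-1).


Number of moles in monolayer = V_m / 22414 = 127.5 / 22414 = 0.00568841
Number of molecules = moles * NA = 0.00568841 * 6.022e23
SA = molecules * sigma / mass
SA = (127.5 / 22414) * 6.022e23 * 0.162e-18 / 0.31
SA = 1790.1 m^2/g

1790.1


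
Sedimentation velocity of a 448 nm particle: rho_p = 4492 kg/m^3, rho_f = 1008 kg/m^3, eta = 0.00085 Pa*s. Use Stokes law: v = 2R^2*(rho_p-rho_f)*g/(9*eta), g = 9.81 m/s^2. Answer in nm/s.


Radius R = 448/2 nm = 2.24e-07 m
Density difference = 4492 - 1008 = 3484 kg/m^3
v = 2 * R^2 * (rho_p - rho_f) * g / (9 * eta)
v = 2 * (2.24e-07)^2 * 3484 * 9.81 / (9 * 0.00085)
v = 4.48344e-07 m/s = 448.3444 nm/s

448.3444


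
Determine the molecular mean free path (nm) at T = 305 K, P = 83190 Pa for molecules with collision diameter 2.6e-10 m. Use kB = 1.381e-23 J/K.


Mean free path: lambda = kB*T / (sqrt(2) * pi * d^2 * P)
lambda = 1.381e-23 * 305 / (sqrt(2) * pi * (2.6e-10)^2 * 83190)
lambda = 1.68582e-07 m
lambda = 168.58 nm

168.58


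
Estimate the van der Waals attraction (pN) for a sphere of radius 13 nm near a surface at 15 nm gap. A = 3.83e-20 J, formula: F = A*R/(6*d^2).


Convert to SI: R = 13 nm = 1.3e-08 m, d = 15 nm = 1.5e-08 m
F = A * R / (6 * d^2)
F = 3.83e-20 * 1.3e-08 / (6 * (1.5e-08)^2)
F = 3.68815e-13 N = 0.369 pN

0.369


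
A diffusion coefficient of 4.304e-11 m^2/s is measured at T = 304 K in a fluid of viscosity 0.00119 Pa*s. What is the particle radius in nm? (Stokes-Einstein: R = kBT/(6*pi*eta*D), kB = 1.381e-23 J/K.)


Stokes-Einstein: R = kB*T / (6*pi*eta*D)
R = 1.381e-23 * 304 / (6 * pi * 0.00119 * 4.304e-11)
R = 4.34857e-09 m = 4.35 nm

4.35


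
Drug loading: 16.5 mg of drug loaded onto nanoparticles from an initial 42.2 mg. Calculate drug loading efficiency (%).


Drug loading efficiency = (drug loaded / drug initial) * 100
DLE = 16.5 / 42.2 * 100
DLE = 0.391 * 100
DLE = 39.1%

39.1


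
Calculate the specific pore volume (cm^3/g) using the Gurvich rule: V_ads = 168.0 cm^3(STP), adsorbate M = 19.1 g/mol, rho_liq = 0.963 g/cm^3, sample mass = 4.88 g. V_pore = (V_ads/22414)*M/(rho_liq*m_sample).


Moles adsorbed n = V_ads / 22414 = 168.0 / 22414 = 7.495315e-03 mol
Liquid volume V_liq = n * M / rho_liq = 7.495315e-03 * 19.1 / 0.963 = 0.14866 cm^3
Specific pore volume V_pore = V_liq / m_sample = 0.14866 / 4.88
V_pore = 0.0305 cm^3/g

0.0305


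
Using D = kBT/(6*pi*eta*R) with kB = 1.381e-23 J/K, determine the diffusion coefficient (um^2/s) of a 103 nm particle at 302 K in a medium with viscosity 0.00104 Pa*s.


Radius R = 103/2 = 51.5 nm = 5.15e-08 m
D = kB*T / (6*pi*eta*R)
D = 1.381e-23 * 302 / (6 * pi * 0.00104 * 5.15e-08)
D = 4.13104e-12 m^2/s = 4.131 um^2/s

4.131


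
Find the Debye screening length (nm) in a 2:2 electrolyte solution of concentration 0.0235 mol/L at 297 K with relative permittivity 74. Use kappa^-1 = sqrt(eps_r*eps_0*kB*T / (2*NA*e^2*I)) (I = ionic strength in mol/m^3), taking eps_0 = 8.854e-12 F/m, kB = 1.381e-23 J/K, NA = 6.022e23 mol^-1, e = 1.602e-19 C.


Ionic strength I = 0.0235 * 2^2 * 1000 = 94 mol/m^3
kappa^-1 = sqrt(74 * 8.854e-12 * 1.381e-23 * 297 / (2 * 6.022e23 * (1.602e-19)^2 * 94))
kappa^-1 = 0.962 nm

0.962


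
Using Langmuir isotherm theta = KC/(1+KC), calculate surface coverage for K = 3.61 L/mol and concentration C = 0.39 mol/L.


Langmuir isotherm: theta = K*C / (1 + K*C)
K*C = 3.61 * 0.39 = 1.4079
theta = 1.4079 / (1 + 1.4079) = 1.4079 / 2.4079
theta = 0.5847

0.5847


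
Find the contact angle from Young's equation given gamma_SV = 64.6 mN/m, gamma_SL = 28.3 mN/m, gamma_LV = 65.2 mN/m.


cos(theta) = (gamma_SV - gamma_SL) / gamma_LV
cos(theta) = (64.6 - 28.3) / 65.2
cos(theta) = 0.556748
theta = arccos(0.556748) = 56.17 degrees

56.17


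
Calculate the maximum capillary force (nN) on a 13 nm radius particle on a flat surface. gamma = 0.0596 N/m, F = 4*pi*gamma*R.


Convert radius: R = 13 nm = 1.3e-08 m
F = 4 * pi * gamma * R
F = 4 * pi * 0.0596 * 1.3e-08
F = 9.73642e-09 N = 9.7364 nN

9.7364


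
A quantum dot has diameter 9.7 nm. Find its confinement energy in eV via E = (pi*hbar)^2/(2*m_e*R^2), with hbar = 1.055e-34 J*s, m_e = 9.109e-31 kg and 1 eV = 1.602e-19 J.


Radius R = 9.7/2 = 4.85 nm = 4.85e-09 m
E = (pi * 1.055e-34)^2 / (2 * 9.109e-31 * (4.85e-09)^2)
E(J) = 2.56342e-21
E = E(J) / 1.602e-19 = 0.016 eV

0.016


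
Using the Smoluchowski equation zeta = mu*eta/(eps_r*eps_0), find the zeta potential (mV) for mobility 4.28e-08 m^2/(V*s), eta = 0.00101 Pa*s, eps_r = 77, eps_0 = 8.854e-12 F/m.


Smoluchowski equation: zeta = mu * eta / (eps_r * eps_0)
zeta = 4.28e-08 * 0.00101 / (77 * 8.854e-12)
zeta = 0.063407 V = 63.41 mV

63.41


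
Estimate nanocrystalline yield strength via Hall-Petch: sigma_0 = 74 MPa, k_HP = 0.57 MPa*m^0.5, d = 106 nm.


d = 106 nm = 1.06e-07 m
sqrt(d) = 0.0003255764
Hall-Petch contribution = k / sqrt(d) = 0.57 / 0.0003255764 = 1750.7 MPa
sigma = sigma_0 + k/sqrt(d) = 74 + 1750.7 = 1824.7 MPa

1824.7


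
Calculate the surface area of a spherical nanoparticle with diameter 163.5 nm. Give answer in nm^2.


Radius r = 163.5/2 = 81.75 nm
Surface area SA = 4 * pi * r^2
SA = 4 * pi * (81.75)^2
SA = 83981.84 nm^2

83981.84


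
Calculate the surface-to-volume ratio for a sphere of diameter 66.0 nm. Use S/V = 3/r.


Radius r = 66.0/2 = 33 nm
S/V = 3 / r = 3 / 33
S/V = 0.0909 nm^-1

0.0909


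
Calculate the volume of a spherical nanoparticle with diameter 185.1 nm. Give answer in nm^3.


Radius r = 185.1/2 = 92.55 nm
Volume V = (4/3) * pi * r^3
V = (4/3) * pi * (92.55)^3
V = 3320610.05 nm^3

3320610.05


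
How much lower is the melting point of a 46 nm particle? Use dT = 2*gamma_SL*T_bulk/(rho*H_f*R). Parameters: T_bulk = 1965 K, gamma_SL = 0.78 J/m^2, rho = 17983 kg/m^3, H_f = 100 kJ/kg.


Radius R = 46/2 = 23 nm = 2.3e-08 m
Convert H_f = 100 kJ/kg = 100000 J/kg
dT = 2 * gamma_SL * T_bulk / (rho * H_f * R)
dT = 2 * 0.78 * 1965 / (17983 * 100000 * 2.3e-08)
dT = 74.1 K

74.1


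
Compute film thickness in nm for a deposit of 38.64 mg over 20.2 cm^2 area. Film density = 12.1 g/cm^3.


Convert: m = 38.64 mg = 3.8640e-05 kg, A = 20.2 cm^2 = 2.0200e-03 m^2, rho = 12.1 g/cm^3 = 12100 kg/m^3
t = m / (A * rho)
t = 3.8640e-05 / (2.0200e-03 * 12100)
t = 1.5809e-06 m = 1580.9 nm

1580.9


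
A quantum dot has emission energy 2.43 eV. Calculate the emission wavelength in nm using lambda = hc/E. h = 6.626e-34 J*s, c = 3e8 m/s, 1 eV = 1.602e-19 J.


Convert energy: E = 2.43 eV = 2.43 * 1.602e-19 = 3.89286e-19 J
lambda = h*c / E = 6.626e-34 * 3e8 / 3.89286e-19
lambda = 5.10627e-07 m = 510.6 nm

510.6


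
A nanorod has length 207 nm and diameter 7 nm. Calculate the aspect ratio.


Aspect ratio AR = length / diameter
AR = 207 / 7
AR = 29.57

29.57


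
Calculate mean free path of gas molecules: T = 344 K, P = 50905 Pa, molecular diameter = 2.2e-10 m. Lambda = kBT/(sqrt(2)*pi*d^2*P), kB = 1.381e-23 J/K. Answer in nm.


Mean free path: lambda = kB*T / (sqrt(2) * pi * d^2 * P)
lambda = 1.381e-23 * 344 / (sqrt(2) * pi * (2.2e-10)^2 * 50905)
lambda = 4.33992e-07 m
lambda = 433.99 nm

433.99


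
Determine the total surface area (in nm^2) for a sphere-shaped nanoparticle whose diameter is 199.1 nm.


Radius r = 199.1/2 = 99.55 nm
Surface area SA = 4 * pi * r^2
SA = 4 * pi * (99.55)^2
SA = 124535.28 nm^2

124535.28


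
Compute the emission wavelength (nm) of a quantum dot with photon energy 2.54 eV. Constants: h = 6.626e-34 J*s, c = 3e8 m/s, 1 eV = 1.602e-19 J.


Convert energy: E = 2.54 eV = 2.54 * 1.602e-19 = 4.06908e-19 J
lambda = h*c / E = 6.626e-34 * 3e8 / 4.06908e-19
lambda = 4.88513e-07 m = 488.5 nm

488.5


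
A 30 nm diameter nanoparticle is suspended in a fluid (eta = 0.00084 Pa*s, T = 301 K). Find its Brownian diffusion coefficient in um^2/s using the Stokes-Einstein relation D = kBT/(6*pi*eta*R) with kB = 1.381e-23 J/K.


Radius R = 30/2 = 15 nm = 1.5e-08 m
D = kB*T / (6*pi*eta*R)
D = 1.381e-23 * 301 / (6 * pi * 0.00084 * 1.5e-08)
D = 1.7502e-11 m^2/s = 17.502 um^2/s

17.502


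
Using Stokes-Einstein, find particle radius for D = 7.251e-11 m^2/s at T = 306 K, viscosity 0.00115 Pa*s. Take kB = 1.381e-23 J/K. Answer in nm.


Stokes-Einstein: R = kB*T / (6*pi*eta*D)
R = 1.381e-23 * 306 / (6 * pi * 0.00115 * 7.251e-11)
R = 2.68855e-09 m = 2.69 nm

2.69


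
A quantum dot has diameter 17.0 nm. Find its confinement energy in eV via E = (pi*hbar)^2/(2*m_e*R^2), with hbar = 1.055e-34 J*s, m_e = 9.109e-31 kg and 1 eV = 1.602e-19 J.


Radius R = 17.0/2 = 8.5 nm = 8.5e-09 m
E = (pi * 1.055e-34)^2 / (2 * 9.109e-31 * (8.5e-09)^2)
E(J) = 8.34576e-22
E = E(J) / 1.602e-19 = 0.0052 eV

0.0052


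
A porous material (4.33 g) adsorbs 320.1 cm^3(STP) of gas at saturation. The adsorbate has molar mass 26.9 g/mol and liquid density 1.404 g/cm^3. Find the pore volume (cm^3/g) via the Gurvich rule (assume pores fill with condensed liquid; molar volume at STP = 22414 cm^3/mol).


Moles adsorbed n = V_ads / 22414 = 320.1 / 22414 = 1.428125e-02 mol
Liquid volume V_liq = n * M / rho_liq = 1.428125e-02 * 26.9 / 1.404 = 0.27362 cm^3
Specific pore volume V_pore = V_liq / m_sample = 0.27362 / 4.33
V_pore = 0.0632 cm^3/g

0.0632


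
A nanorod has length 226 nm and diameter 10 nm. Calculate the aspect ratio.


Aspect ratio AR = length / diameter
AR = 226 / 10
AR = 22.6

22.6


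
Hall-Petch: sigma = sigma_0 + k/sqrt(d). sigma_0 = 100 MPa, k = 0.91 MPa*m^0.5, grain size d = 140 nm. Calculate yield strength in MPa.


d = 140 nm = 1.4e-07 m
sqrt(d) = 0.0003741657
Hall-Petch contribution = k / sqrt(d) = 0.91 / 0.0003741657 = 2432.1 MPa
sigma = sigma_0 + k/sqrt(d) = 100 + 2432.1 = 2532.1 MPa

2532.1


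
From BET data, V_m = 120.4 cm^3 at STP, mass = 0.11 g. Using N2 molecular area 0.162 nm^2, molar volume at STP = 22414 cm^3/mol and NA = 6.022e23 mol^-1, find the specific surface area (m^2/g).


Number of moles in monolayer = V_m / 22414 = 120.4 / 22414 = 0.00537164
Number of molecules = moles * NA = 0.00537164 * 6.022e23
SA = molecules * sigma / mass
SA = (120.4 / 22414) * 6.022e23 * 0.162e-18 / 0.11
SA = 4764.0 m^2/g

4764.0


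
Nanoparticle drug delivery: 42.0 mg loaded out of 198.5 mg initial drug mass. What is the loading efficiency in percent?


Drug loading efficiency = (drug loaded / drug initial) * 100
DLE = 42.0 / 198.5 * 100
DLE = 0.2116 * 100
DLE = 21.16%

21.16


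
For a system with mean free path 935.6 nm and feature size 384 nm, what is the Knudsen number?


Knudsen number Kn = lambda / L
Kn = 935.6 / 384
Kn = 2.4365

2.4365


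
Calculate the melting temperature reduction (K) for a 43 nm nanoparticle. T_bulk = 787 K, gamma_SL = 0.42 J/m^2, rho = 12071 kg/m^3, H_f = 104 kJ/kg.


Radius R = 43/2 = 21.5 nm = 2.15e-08 m
Convert H_f = 104 kJ/kg = 104000 J/kg
dT = 2 * gamma_SL * T_bulk / (rho * H_f * R)
dT = 2 * 0.42 * 787 / (12071 * 104000 * 2.15e-08)
dT = 24.5 K

24.5


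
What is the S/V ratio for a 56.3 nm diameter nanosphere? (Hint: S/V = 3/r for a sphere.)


Radius r = 56.3/2 = 28.15 nm
S/V = 3 / r = 3 / 28.15
S/V = 0.1066 nm^-1

0.1066


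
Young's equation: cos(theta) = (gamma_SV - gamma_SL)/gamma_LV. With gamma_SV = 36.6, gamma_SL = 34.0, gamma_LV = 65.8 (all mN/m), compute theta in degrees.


cos(theta) = (gamma_SV - gamma_SL) / gamma_LV
cos(theta) = (36.6 - 34.0) / 65.8
cos(theta) = 0.039514
theta = arccos(0.039514) = 87.74 degrees

87.74


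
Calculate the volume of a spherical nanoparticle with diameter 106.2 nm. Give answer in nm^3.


Radius r = 106.2/2 = 53.1 nm
Volume V = (4/3) * pi * r^3
V = (4/3) * pi * (53.1)^3
V = 627151.08 nm^3

627151.08


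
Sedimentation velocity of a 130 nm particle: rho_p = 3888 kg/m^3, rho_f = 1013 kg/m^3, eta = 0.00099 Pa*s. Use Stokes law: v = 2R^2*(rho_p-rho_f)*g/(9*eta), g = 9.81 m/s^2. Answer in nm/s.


Radius R = 130/2 nm = 6.5e-08 m
Density difference = 3888 - 1013 = 2875 kg/m^3
v = 2 * R^2 * (rho_p - rho_f) * g / (9 * eta)
v = 2 * (6.5e-08)^2 * 2875 * 9.81 / (9 * 0.00099)
v = 2.67477e-08 m/s = 26.7477 nm/s

26.7477


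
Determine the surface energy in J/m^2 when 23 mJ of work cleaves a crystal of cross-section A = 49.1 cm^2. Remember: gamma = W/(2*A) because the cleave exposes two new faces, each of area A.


Convert: A = 49.1 cm^2 = 0.00491 m^2, W = 23 mJ = 0.023 J
Cleaving exposes two faces of area A, so total new surface = 2*A and gamma = W / (2*A)
gamma = 0.023 / (2 * 0.00491)
gamma = 2.342 J/m^2

2.342


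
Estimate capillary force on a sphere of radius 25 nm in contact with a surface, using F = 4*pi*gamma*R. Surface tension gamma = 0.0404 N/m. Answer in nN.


Convert radius: R = 25 nm = 2.5e-08 m
F = 4 * pi * gamma * R
F = 4 * pi * 0.0404 * 2.5e-08
F = 1.2692e-08 N = 12.692 nN

12.692


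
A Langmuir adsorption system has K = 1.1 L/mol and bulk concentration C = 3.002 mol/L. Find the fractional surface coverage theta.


Langmuir isotherm: theta = K*C / (1 + K*C)
K*C = 1.1 * 3.002 = 3.3022
theta = 3.3022 / (1 + 3.3022) = 3.3022 / 4.3022
theta = 0.7676

0.7676


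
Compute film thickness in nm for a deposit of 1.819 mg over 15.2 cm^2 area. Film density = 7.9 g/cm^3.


Convert: m = 1.819 mg = 1.8190e-06 kg, A = 15.2 cm^2 = 1.5200e-03 m^2, rho = 7.9 g/cm^3 = 7900 kg/m^3
t = m / (A * rho)
t = 1.8190e-06 / (1.5200e-03 * 7900)
t = 1.5148e-07 m = 151.5 nm

151.5


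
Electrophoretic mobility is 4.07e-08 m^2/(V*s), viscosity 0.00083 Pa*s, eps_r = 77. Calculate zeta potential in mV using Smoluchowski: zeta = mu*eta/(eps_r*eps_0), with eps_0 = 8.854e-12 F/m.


Smoluchowski equation: zeta = mu * eta / (eps_r * eps_0)
zeta = 4.07e-08 * 0.00083 / (77 * 8.854e-12)
zeta = 0.04955 V = 49.55 mV

49.55


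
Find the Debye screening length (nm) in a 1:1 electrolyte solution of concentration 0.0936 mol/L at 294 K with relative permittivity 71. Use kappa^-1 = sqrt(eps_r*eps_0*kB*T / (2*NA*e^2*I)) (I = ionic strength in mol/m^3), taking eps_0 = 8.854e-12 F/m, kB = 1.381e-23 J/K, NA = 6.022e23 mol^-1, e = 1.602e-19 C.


Ionic strength I = 0.0936 * 1^2 * 1000 = 93.6 mol/m^3
kappa^-1 = sqrt(71 * 8.854e-12 * 1.381e-23 * 294 / (2 * 6.022e23 * (1.602e-19)^2 * 93.6))
kappa^-1 = 0.939 nm

0.939


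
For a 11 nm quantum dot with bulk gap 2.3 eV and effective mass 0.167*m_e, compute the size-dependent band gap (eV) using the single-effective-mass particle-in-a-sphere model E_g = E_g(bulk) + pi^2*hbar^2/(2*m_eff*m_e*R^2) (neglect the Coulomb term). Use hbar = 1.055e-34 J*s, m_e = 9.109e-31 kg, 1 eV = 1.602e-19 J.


Radius R = 11/2 nm = 5.5e-09 m
Confinement energy dE = pi^2 * hbar^2 / (2 * m_eff * m_e * R^2)
dE = pi^2 * (1.055e-34)^2 / (2 * 0.167 * 9.109e-31 * (5.5e-09)^2) J, divided by 1.602e-19 J/eV
dE = 0.0745 eV
Total band gap = E_g(bulk) + dE = 2.3 + 0.0745 = 2.3745 eV

2.3745


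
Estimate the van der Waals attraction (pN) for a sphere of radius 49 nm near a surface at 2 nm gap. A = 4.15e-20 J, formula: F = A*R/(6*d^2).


Convert to SI: R = 49 nm = 4.9e-08 m, d = 2 nm = 2e-09 m
F = A * R / (6 * d^2)
F = 4.15e-20 * 4.9e-08 / (6 * (2e-09)^2)
F = 8.47292e-11 N = 84.729 pN

84.729


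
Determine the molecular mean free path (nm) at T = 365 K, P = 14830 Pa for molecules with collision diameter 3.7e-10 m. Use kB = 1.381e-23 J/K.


Mean free path: lambda = kB*T / (sqrt(2) * pi * d^2 * P)
lambda = 1.381e-23 * 365 / (sqrt(2) * pi * (3.7e-10)^2 * 14830)
lambda = 5.58827e-07 m
lambda = 558.83 nm

558.83


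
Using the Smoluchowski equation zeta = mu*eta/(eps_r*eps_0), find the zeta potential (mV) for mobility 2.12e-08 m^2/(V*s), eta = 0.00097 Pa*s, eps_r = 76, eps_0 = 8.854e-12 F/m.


Smoluchowski equation: zeta = mu * eta / (eps_r * eps_0)
zeta = 2.12e-08 * 0.00097 / (76 * 8.854e-12)
zeta = 0.03056 V = 30.56 mV

30.56


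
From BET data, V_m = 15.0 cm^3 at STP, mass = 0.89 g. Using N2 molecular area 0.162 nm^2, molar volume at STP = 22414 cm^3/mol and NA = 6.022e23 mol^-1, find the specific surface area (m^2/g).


Number of moles in monolayer = V_m / 22414 = 15.0 / 22414 = 0.00066922
Number of molecules = moles * NA = 0.00066922 * 6.022e23
SA = molecules * sigma / mass
SA = (15.0 / 22414) * 6.022e23 * 0.162e-18 / 0.89
SA = 73.4 m^2/g

73.4


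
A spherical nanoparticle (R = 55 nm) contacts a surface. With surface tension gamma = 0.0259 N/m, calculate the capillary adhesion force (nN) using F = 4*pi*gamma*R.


Convert radius: R = 55 nm = 5.5e-08 m
F = 4 * pi * gamma * R
F = 4 * pi * 0.0259 * 5.5e-08
F = 1.79008e-08 N = 17.9008 nN

17.9008


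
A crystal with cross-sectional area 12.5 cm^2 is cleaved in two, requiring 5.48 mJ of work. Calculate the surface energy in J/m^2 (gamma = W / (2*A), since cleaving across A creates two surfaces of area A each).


Convert: A = 12.5 cm^2 = 0.00125 m^2, W = 5.48 mJ = 0.00548 J
Cleaving exposes two faces of area A, so total new surface = 2*A and gamma = W / (2*A)
gamma = 0.00548 / (2 * 0.00125)
gamma = 2.192 J/m^2

2.192


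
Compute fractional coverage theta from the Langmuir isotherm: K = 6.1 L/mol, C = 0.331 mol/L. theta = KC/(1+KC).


Langmuir isotherm: theta = K*C / (1 + K*C)
K*C = 6.1 * 0.331 = 2.0191
theta = 2.0191 / (1 + 2.0191) = 2.0191 / 3.0191
theta = 0.6688

0.6688


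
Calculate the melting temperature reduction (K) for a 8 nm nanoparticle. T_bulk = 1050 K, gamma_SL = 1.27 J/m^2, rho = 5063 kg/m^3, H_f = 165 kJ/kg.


Radius R = 8/2 = 4 nm = 4e-09 m
Convert H_f = 165 kJ/kg = 165000 J/kg
dT = 2 * gamma_SL * T_bulk / (rho * H_f * R)
dT = 2 * 1.27 * 1050 / (5063 * 165000 * 4e-09)
dT = 798.1 K

798.1


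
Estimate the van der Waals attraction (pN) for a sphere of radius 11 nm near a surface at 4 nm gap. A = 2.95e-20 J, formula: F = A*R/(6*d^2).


Convert to SI: R = 11 nm = 1.1e-08 m, d = 4 nm = 4e-09 m
F = A * R / (6 * d^2)
F = 2.95e-20 * 1.1e-08 / (6 * (4e-09)^2)
F = 3.38021e-12 N = 3.38 pN

3.38


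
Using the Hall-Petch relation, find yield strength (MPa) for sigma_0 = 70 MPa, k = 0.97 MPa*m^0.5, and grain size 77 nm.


d = 77 nm = 7.7e-08 m
sqrt(d) = 0.0002774887
Hall-Petch contribution = k / sqrt(d) = 0.97 / 0.0002774887 = 3495.6 MPa
sigma = sigma_0 + k/sqrt(d) = 70 + 3495.6 = 3565.6 MPa

3565.6


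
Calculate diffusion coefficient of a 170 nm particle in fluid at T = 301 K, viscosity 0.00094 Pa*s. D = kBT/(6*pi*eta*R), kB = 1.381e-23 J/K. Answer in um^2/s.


Radius R = 170/2 = 85 nm = 8.5e-08 m
D = kB*T / (6*pi*eta*R)
D = 1.381e-23 * 301 / (6 * pi * 0.00094 * 8.5e-08)
D = 2.76002e-12 m^2/s = 2.76 um^2/s

2.76


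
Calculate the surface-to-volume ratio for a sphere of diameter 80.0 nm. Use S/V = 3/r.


Radius r = 80.0/2 = 40 nm
S/V = 3 / r = 3 / 40
S/V = 0.075 nm^-1

0.075


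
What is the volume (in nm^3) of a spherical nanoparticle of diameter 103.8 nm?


Radius r = 103.8/2 = 51.9 nm
Volume V = (4/3) * pi * r^3
V = (4/3) * pi * (51.9)^3
V = 585586.0 nm^3

585586.0


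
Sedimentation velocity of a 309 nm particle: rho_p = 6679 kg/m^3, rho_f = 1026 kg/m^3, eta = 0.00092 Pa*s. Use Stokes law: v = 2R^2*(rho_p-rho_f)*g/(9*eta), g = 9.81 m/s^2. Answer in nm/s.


Radius R = 309/2 nm = 1.545e-07 m
Density difference = 6679 - 1026 = 5653 kg/m^3
v = 2 * R^2 * (rho_p - rho_f) * g / (9 * eta)
v = 2 * (1.545e-07)^2 * 5653 * 9.81 / (9 * 0.00092)
v = 3.19746e-07 m/s = 319.7456 nm/s

319.7456


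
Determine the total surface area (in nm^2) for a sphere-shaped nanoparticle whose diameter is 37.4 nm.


Radius r = 37.4/2 = 18.7 nm
Surface area SA = 4 * pi * r^2
SA = 4 * pi * (18.7)^2
SA = 4394.33 nm^2

4394.33


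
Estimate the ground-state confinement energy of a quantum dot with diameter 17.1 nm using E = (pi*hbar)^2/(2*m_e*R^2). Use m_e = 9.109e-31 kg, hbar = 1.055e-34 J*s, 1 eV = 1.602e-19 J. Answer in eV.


Radius R = 17.1/2 = 8.55 nm = 8.55e-09 m
E = (pi * 1.055e-34)^2 / (2 * 9.109e-31 * (8.55e-09)^2)
E(J) = 8.24844e-22
E = E(J) / 1.602e-19 = 0.0051 eV

0.0051


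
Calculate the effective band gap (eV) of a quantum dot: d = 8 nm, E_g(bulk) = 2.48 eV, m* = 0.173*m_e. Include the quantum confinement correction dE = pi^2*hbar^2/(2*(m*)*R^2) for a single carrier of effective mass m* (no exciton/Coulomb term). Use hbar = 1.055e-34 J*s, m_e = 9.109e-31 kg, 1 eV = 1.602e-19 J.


Radius R = 8/2 nm = 4e-09 m
Confinement energy dE = pi^2 * hbar^2 / (2 * m_eff * m_e * R^2)
dE = pi^2 * (1.055e-34)^2 / (2 * 0.173 * 9.109e-31 * (4e-09)^2) J, divided by 1.602e-19 J/eV
dE = 0.136 eV
Total band gap = E_g(bulk) + dE = 2.48 + 0.136 = 2.616 eV

2.616


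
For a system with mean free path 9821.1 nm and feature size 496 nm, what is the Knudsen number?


Knudsen number Kn = lambda / L
Kn = 9821.1 / 496
Kn = 19.8006

19.8006


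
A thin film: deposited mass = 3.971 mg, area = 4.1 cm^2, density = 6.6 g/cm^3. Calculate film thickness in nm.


Convert: m = 3.971 mg = 3.9710e-06 kg, A = 4.1 cm^2 = 4.1000e-04 m^2, rho = 6.6 g/cm^3 = 6600 kg/m^3
t = m / (A * rho)
t = 3.9710e-06 / (4.1000e-04 * 6600)
t = 1.4675e-06 m = 1467.5 nm

1467.5


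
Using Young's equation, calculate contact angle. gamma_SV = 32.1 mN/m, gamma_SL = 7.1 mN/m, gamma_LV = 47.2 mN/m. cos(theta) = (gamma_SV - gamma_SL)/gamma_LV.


cos(theta) = (gamma_SV - gamma_SL) / gamma_LV
cos(theta) = (32.1 - 7.1) / 47.2
cos(theta) = 0.529661
theta = arccos(0.529661) = 58.02 degrees

58.02


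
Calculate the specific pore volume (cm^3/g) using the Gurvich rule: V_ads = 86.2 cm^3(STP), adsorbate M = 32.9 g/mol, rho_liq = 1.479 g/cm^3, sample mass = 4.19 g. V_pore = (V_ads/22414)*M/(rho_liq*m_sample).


Moles adsorbed n = V_ads / 22414 = 86.2 / 22414 = 3.845811e-03 mol
Liquid volume V_liq = n * M / rho_liq = 3.845811e-03 * 32.9 / 1.479 = 0.08555 cm^3
Specific pore volume V_pore = V_liq / m_sample = 0.08555 / 4.19
V_pore = 0.0204 cm^3/g

0.0204


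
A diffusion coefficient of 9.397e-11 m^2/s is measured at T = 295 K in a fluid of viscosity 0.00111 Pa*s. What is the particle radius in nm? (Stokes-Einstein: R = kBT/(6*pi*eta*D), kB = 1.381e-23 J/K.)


Stokes-Einstein: R = kB*T / (6*pi*eta*D)
R = 1.381e-23 * 295 / (6 * pi * 0.00111 * 9.397e-11)
R = 2.07206e-09 m = 2.07 nm

2.07


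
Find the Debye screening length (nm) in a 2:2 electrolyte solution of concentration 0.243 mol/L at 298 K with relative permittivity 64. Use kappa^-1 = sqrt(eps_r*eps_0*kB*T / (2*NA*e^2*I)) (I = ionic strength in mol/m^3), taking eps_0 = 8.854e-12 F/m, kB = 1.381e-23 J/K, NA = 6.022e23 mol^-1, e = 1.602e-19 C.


Ionic strength I = 0.243 * 2^2 * 1000 = 972 mol/m^3
kappa^-1 = sqrt(64 * 8.854e-12 * 1.381e-23 * 298 / (2 * 6.022e23 * (1.602e-19)^2 * 972))
kappa^-1 = 0.279 nm

0.279


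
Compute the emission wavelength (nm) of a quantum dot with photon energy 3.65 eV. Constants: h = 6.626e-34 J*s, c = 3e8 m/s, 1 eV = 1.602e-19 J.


Convert energy: E = 3.65 eV = 3.65 * 1.602e-19 = 5.8473e-19 J
lambda = h*c / E = 6.626e-34 * 3e8 / 5.8473e-19
lambda = 3.39952e-07 m = 340.0 nm

340.0


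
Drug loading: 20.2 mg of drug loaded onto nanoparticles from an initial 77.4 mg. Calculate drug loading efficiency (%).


Drug loading efficiency = (drug loaded / drug initial) * 100
DLE = 20.2 / 77.4 * 100
DLE = 0.261 * 100
DLE = 26.1%

26.1


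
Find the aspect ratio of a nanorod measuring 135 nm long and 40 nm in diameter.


Aspect ratio AR = length / diameter
AR = 135 / 40
AR = 3.38

3.38


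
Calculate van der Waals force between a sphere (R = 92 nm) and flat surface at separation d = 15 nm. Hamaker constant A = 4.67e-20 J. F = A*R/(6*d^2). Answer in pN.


Convert to SI: R = 92 nm = 9.2e-08 m, d = 15 nm = 1.5e-08 m
F = A * R / (6 * d^2)
F = 4.67e-20 * 9.2e-08 / (6 * (1.5e-08)^2)
F = 3.18252e-12 N = 3.183 pN

3.183


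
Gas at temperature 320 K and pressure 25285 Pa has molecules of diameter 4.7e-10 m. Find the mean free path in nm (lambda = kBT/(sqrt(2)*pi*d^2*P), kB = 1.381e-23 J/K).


Mean free path: lambda = kB*T / (sqrt(2) * pi * d^2 * P)
lambda = 1.381e-23 * 320 / (sqrt(2) * pi * (4.7e-10)^2 * 25285)
lambda = 1.78082e-07 m
lambda = 178.08 nm

178.08


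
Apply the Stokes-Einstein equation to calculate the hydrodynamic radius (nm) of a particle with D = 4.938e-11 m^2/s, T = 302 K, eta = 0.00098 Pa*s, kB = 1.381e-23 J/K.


Stokes-Einstein: R = kB*T / (6*pi*eta*D)
R = 1.381e-23 * 302 / (6 * pi * 0.00098 * 4.938e-11)
R = 4.57217e-09 m = 4.57 nm

4.57


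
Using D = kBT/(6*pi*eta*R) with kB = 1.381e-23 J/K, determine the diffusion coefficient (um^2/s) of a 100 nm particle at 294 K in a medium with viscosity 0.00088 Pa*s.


Radius R = 100/2 = 50 nm = 5e-08 m
D = kB*T / (6*pi*eta*R)
D = 1.381e-23 * 294 / (6 * pi * 0.00088 * 5e-08)
D = 4.89539e-12 m^2/s = 4.895 um^2/s

4.895


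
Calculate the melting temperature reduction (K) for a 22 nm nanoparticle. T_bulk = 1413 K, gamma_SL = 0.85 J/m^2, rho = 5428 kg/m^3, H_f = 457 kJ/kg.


Radius R = 22/2 = 11 nm = 1.1e-08 m
Convert H_f = 457 kJ/kg = 457000 J/kg
dT = 2 * gamma_SL * T_bulk / (rho * H_f * R)
dT = 2 * 0.85 * 1413 / (5428 * 457000 * 1.1e-08)
dT = 88.0 K

88.0


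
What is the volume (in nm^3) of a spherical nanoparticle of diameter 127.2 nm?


Radius r = 127.2/2 = 63.6 nm
Volume V = (4/3) * pi * r^3
V = (4/3) * pi * (63.6)^3
V = 1077605.89 nm^3

1077605.89


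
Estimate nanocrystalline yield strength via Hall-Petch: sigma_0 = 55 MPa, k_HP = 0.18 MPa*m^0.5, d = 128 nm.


d = 128 nm = 1.28e-07 m
sqrt(d) = 0.0003577709
Hall-Petch contribution = k / sqrt(d) = 0.18 / 0.0003577709 = 503.1 MPa
sigma = sigma_0 + k/sqrt(d) = 55 + 503.1 = 558.1 MPa

558.1


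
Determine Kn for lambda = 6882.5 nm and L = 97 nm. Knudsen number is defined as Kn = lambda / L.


Knudsen number Kn = lambda / L
Kn = 6882.5 / 97
Kn = 70.9536

70.9536


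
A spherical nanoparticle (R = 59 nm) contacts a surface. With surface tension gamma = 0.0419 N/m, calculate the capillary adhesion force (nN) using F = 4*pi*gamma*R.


Convert radius: R = 59 nm = 5.9e-08 m
F = 4 * pi * gamma * R
F = 4 * pi * 0.0419 * 5.9e-08
F = 3.10653e-08 N = 31.0653 nN

31.0653


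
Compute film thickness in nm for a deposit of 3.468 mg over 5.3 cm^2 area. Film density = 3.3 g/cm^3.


Convert: m = 3.468 mg = 3.4680e-06 kg, A = 5.3 cm^2 = 5.3000e-04 m^2, rho = 3.3 g/cm^3 = 3300 kg/m^3
t = m / (A * rho)
t = 3.4680e-06 / (5.3000e-04 * 3300)
t = 1.9828e-06 m = 1982.8 nm

1982.8


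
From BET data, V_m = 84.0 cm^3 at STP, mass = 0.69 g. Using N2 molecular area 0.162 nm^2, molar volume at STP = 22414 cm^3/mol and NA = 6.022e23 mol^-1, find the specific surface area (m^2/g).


Number of moles in monolayer = V_m / 22414 = 84.0 / 22414 = 0.00374766
Number of molecules = moles * NA = 0.00374766 * 6.022e23
SA = molecules * sigma / mass
SA = (84.0 / 22414) * 6.022e23 * 0.162e-18 / 0.69
SA = 529.9 m^2/g

529.9


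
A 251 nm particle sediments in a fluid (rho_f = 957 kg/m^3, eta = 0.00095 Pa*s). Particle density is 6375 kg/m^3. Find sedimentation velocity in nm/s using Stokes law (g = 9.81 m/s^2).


Radius R = 251/2 nm = 1.255e-07 m
Density difference = 6375 - 957 = 5418 kg/m^3
v = 2 * R^2 * (rho_p - rho_f) * g / (9 * eta)
v = 2 * (1.255e-07)^2 * 5418 * 9.81 / (9 * 0.00095)
v = 1.95821e-07 m/s = 195.821 nm/s

195.821


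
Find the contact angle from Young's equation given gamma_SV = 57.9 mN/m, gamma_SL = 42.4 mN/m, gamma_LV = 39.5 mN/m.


cos(theta) = (gamma_SV - gamma_SL) / gamma_LV
cos(theta) = (57.9 - 42.4) / 39.5
cos(theta) = 0.392405
theta = arccos(0.392405) = 66.9 degrees

66.9


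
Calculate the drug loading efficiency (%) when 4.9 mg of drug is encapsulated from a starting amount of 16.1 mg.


Drug loading efficiency = (drug loaded / drug initial) * 100
DLE = 4.9 / 16.1 * 100
DLE = 0.3043 * 100
DLE = 30.43%

30.43


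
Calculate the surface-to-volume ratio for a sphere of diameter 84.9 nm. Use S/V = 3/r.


Radius r = 84.9/2 = 42.45 nm
S/V = 3 / r = 3 / 42.45
S/V = 0.0707 nm^-1

0.0707


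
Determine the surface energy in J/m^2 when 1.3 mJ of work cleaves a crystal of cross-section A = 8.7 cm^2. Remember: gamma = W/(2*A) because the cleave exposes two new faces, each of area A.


Convert: A = 8.7 cm^2 = 0.00087 m^2, W = 1.3 mJ = 0.0013 J
Cleaving exposes two faces of area A, so total new surface = 2*A and gamma = W / (2*A)
gamma = 0.0013 / (2 * 0.00087)
gamma = 0.747 J/m^2

0.747


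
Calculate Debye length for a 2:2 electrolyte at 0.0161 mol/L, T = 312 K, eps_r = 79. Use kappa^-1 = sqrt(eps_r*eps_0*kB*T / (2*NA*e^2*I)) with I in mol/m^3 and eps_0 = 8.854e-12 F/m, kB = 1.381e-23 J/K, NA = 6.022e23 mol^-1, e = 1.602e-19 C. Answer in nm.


Ionic strength I = 0.0161 * 2^2 * 1000 = 64.4 mol/m^3
kappa^-1 = sqrt(79 * 8.854e-12 * 1.381e-23 * 312 / (2 * 6.022e23 * (1.602e-19)^2 * 64.4))
kappa^-1 = 1.23 nm

1.23


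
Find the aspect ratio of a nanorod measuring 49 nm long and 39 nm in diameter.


Aspect ratio AR = length / diameter
AR = 49 / 39
AR = 1.26

1.26


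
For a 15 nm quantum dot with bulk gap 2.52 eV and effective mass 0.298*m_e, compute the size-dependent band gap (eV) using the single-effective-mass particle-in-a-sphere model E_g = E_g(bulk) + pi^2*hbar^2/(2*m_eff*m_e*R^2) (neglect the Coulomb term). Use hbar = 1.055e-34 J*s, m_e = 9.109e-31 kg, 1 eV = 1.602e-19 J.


Radius R = 15/2 nm = 7.5e-09 m
Confinement energy dE = pi^2 * hbar^2 / (2 * m_eff * m_e * R^2)
dE = pi^2 * (1.055e-34)^2 / (2 * 0.298 * 9.109e-31 * (7.5e-09)^2) J, divided by 1.602e-19 J/eV
dE = 0.0225 eV
Total band gap = E_g(bulk) + dE = 2.52 + 0.0225 = 2.5425 eV

2.5425


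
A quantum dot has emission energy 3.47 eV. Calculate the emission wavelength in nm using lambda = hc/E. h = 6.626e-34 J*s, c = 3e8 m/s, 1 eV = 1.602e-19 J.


Convert energy: E = 3.47 eV = 3.47 * 1.602e-19 = 5.55894e-19 J
lambda = h*c / E = 6.626e-34 * 3e8 / 5.55894e-19
lambda = 3.57586e-07 m = 357.6 nm

357.6


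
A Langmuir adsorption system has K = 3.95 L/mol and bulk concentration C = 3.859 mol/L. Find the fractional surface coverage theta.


Langmuir isotherm: theta = K*C / (1 + K*C)
K*C = 3.95 * 3.859 = 15.24305
theta = 15.24305 / (1 + 15.24305) = 15.24305 / 16.24305
theta = 0.9384

0.9384


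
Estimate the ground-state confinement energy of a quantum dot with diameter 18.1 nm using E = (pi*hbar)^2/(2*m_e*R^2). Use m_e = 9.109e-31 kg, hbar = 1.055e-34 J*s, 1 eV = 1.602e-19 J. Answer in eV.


Radius R = 18.1/2 = 9.05 nm = 9.05e-09 m
E = (pi * 1.055e-34)^2 / (2 * 9.109e-31 * (9.05e-09)^2)
E(J) = 7.36219e-22
E = E(J) / 1.602e-19 = 0.0046 eV

0.0046
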